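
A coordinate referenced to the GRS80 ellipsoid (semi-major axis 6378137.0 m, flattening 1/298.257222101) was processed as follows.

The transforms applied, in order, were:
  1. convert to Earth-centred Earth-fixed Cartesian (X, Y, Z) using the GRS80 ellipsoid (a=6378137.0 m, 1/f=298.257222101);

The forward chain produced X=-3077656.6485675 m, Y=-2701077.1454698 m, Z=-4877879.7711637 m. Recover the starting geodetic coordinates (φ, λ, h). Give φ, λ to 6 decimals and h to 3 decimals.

start: X=-3077656.6486, Y=-2701077.1455, Z=-4877879.7712 m
→ geod (Bowring, a=6378137.000): φ=-50.17675300°, λ=-138.72849000°, h=3224.5630 m

φ=-50.176753°, λ=-138.728490°, h=3224.563 m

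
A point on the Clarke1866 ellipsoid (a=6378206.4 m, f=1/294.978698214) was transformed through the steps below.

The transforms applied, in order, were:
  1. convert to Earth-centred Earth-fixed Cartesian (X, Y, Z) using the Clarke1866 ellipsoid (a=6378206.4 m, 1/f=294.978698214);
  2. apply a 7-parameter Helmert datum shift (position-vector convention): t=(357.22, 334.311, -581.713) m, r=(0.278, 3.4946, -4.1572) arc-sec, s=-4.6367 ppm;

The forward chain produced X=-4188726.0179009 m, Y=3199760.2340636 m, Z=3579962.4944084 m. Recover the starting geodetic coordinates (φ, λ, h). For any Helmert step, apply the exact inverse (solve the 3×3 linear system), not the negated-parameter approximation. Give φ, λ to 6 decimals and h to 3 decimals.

start: X=-4188726.0179, Y=3199760.2341, Z=3579962.4944 m
→ Helmert⁻¹: X=-4189227.8053, Y=3199361.1511, Z=3580485.5222
→ geod (Bowring, a=6378206.400): φ=34.36755200°, λ=142.63061400°, h=882.1320 m

φ=34.367552°, λ=142.630614°, h=882.132 m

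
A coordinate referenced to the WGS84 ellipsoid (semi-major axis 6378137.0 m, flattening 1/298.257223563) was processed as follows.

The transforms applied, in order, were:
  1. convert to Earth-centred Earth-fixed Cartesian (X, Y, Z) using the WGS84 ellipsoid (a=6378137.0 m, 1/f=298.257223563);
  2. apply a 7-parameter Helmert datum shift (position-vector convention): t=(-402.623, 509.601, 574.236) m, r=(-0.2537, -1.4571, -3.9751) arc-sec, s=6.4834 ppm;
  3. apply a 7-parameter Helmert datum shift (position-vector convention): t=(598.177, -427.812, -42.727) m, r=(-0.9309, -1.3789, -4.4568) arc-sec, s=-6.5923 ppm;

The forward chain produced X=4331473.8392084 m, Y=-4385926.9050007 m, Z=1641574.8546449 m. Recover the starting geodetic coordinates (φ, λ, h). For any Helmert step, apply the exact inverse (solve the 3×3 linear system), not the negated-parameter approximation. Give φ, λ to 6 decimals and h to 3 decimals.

start: X=4331473.8392, Y=-4385926.9050, Z=1641574.8546 m
→ Helmert⁻¹: X=4331009.9440, Y=-4385441.8315, Z=1641579.6585
→ Helmert⁻¹: X=4331480.6001, Y=-4385841.5396, Z=1640958.7902
→ geod (Bowring, a=6378137.000): φ=15.00279700°, λ=-45.35729000°, h=2162.1710 m

φ=15.002797°, λ=-45.357290°, h=2162.171 m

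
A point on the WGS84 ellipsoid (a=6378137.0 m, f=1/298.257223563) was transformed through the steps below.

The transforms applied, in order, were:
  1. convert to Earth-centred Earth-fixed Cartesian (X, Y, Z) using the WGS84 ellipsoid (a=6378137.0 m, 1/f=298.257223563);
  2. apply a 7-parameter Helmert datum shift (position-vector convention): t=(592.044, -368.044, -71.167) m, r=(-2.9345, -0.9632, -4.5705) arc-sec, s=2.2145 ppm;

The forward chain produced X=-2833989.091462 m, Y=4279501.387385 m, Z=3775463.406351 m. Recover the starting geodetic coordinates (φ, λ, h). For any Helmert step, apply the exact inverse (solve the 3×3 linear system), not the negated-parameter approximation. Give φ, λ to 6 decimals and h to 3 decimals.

φ=36.518368°, λ=123.518165°, h=1726.669 m

start: X=-2833989.0915, Y=4279501.3874, Z=3775463.4064 m
→ Helmert⁻¹: X=-2834652.0596, Y=4279743.4273, Z=3775600.3368
→ geod (Bowring, a=6378137.000): φ=36.51836800°, λ=123.51816500°, h=1726.6690 m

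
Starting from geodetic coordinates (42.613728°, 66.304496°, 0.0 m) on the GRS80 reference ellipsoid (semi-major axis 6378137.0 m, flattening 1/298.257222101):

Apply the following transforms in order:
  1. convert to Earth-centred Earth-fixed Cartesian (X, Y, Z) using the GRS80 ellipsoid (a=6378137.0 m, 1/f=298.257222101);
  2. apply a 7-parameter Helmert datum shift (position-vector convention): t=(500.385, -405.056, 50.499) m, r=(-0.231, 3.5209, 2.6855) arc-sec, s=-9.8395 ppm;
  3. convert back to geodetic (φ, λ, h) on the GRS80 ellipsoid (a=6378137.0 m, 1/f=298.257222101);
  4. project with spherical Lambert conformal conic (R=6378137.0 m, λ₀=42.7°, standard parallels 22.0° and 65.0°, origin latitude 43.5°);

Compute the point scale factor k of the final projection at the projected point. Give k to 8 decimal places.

0.93003279

start: φ=42.613728°, λ=66.304496°, h=0.000 m
→ ECEF (a=6378137.000, f=1/298.257222101): X=1889263.8202, Y=4304780.8842, Z=4296020.5531
→ Helmert 7p (PV): X=1889762.9010, Y=4304362.8798, Z=4295991.7114
→ geod (Bowring, a=6378137.000): φ=42.61464716°, λ=66.29687849°, h=-153.5800 m
→ into lcc (λ₀=42.7°): φ=42.61464716°, λ−λ₀=23.59687849°
scale k = 0.93003279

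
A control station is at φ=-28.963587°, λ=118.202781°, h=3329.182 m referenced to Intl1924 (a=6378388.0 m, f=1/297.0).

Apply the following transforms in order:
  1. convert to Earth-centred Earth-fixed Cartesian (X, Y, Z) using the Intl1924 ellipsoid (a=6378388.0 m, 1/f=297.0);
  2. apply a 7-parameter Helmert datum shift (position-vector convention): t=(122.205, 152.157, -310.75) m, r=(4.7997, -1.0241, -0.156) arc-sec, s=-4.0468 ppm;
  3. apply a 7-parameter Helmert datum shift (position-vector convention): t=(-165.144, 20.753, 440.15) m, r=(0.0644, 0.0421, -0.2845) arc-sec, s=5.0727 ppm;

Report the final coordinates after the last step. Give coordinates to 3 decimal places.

X=-2640847.136 m, Y=4924802.939 m, Z=-3071796.688 m

start: φ=-28.963587°, λ=118.202781°, h=3329.182 m
→ ECEF (a=6378388.000, f=1/297.0): X=-2640826.6308, Y=4924546.8922, Z=-3072026.4921
→ Helmert 7p (PV): X=-2640674.7619, Y=4924752.6024, Z=-3072223.3300
→ Helmert 7p (PV): X=-2640847.1356, Y=4924802.9387, Z=-3071796.6879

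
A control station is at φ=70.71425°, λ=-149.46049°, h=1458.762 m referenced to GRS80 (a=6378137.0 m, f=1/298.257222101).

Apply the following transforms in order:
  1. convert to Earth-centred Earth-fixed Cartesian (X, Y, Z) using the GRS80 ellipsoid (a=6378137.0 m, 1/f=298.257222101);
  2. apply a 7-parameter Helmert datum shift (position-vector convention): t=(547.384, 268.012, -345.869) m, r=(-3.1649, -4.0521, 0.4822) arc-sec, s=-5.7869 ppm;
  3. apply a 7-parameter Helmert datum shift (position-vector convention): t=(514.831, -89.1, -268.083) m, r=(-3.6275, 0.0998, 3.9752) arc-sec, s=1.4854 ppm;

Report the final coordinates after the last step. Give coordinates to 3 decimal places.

start: φ=70.714250°, λ=-149.460490°, h=1458.762 m
→ ECEF (a=6378137.000, f=1/298.257222101): X=-1820193.2236, Y=-1073867.1134, Z=5999203.8133
→ Helmert 7p (PV): X=-1819750.6504, Y=-1073505.0918, Z=5998803.9470
→ Helmert 7p (PV): X=-1819214.9310, Y=-1073525.3584, Z=5998564.5344

X=-1819214.931 m, Y=-1073525.358 m, Z=5998564.534 m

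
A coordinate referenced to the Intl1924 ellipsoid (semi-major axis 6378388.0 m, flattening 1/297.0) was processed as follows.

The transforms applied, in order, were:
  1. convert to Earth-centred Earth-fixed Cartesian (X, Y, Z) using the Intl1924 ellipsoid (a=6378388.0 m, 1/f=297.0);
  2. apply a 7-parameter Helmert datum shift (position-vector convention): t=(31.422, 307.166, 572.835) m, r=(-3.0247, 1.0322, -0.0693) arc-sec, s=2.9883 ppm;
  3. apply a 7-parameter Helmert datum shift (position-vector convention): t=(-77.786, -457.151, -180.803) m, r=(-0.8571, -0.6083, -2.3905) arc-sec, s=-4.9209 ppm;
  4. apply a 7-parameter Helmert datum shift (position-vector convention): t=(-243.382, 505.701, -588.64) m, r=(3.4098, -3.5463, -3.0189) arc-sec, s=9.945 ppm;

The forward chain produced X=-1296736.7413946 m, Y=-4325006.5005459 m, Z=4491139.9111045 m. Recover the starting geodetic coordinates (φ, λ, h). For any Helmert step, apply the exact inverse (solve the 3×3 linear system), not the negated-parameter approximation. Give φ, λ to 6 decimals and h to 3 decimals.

start: X=-1296736.7414, Y=-4325006.5005, Z=4491139.9111 m
→ Helmert⁻¹: X=-1296339.9321, Y=-4325413.9037, Z=4491777.6734
→ Helmert⁻¹: X=-1296205.1529, Y=-4325011.7234, Z=4491966.4318
→ Helmert⁻¹: X=-1296253.7238, Y=-4325372.2609, Z=4491310.2604
→ geod (Bowring, a=6378388.000): φ=45.03976400°, λ=-106.68274000°, h=1070.4690 m

φ=45.039764°, λ=-106.682740°, h=1070.469 m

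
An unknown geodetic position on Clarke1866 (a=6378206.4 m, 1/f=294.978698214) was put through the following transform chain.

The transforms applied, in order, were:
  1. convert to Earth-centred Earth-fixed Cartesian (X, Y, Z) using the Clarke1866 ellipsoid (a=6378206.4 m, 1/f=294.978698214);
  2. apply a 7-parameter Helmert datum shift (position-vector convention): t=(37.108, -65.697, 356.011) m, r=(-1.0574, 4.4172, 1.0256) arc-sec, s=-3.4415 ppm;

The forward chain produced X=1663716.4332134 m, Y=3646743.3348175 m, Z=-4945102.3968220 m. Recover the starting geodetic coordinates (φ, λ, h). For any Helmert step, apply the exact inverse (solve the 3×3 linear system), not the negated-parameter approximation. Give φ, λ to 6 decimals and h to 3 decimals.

φ=-51.164106°, λ=65.475951°, h=785.107 m

start: X=1663716.4332, Y=3646743.3348, Z=-4945102.3968 m
→ Helmert⁻¹: X=1663809.0909, Y=3646838.6618, Z=-4945421.1017
→ geod (Bowring, a=6378206.400): φ=-51.16410600°, λ=65.47595100°, h=785.1070 m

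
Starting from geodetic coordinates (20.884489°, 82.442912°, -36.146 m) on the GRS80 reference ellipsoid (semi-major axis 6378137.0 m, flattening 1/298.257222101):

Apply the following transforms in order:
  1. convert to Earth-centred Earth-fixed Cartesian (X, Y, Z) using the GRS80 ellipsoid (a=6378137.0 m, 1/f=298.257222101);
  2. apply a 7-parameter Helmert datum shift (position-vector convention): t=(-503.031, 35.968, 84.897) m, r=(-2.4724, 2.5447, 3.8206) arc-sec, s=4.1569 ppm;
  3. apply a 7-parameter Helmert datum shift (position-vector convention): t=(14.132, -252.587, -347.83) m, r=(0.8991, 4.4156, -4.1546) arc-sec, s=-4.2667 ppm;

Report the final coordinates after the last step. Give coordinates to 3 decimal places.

start: φ=20.884489°, λ=82.442912°, h=-36.146 m
→ ECEF (a=6378137.000, f=1/298.257222101): X=784034.0555, Y=5909821.9304, Z=2259438.0103
→ Helmert 7p (PV): X=783452.6917, Y=5909924.0704, Z=2259451.7883
→ Helmert 7p (PV): X=783630.8874, Y=5909620.6384, Z=2259103.3072

X=783630.887 m, Y=5909620.638 m, Z=2259103.307 m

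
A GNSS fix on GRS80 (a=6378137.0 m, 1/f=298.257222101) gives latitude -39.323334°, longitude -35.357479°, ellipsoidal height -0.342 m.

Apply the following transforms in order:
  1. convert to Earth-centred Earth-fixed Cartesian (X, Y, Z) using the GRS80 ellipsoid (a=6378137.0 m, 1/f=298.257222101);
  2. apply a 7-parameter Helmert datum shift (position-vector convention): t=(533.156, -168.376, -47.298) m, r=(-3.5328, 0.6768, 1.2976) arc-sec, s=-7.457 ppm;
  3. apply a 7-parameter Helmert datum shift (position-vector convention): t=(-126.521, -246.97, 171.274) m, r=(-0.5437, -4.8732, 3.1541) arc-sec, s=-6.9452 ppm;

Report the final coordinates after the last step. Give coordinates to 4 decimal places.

X=4029882.9356 m, Y=-2859407.4572 m, Z=-4019829.0409 m

start: φ=-39.323334°, λ=-35.357479°, h=-0.342 m
→ ECEF (a=6378137.000, f=1/298.257222101): X=4029390.8408, Y=-2859040.8090, Z=-4020149.4085
→ Helmert 7p (PV): X=4029898.7447, Y=-2859231.3712, Z=-4020130.9817
→ Helmert 7p (PV): X=4029882.9356, Y=-2859407.4572, Z=-4019829.0409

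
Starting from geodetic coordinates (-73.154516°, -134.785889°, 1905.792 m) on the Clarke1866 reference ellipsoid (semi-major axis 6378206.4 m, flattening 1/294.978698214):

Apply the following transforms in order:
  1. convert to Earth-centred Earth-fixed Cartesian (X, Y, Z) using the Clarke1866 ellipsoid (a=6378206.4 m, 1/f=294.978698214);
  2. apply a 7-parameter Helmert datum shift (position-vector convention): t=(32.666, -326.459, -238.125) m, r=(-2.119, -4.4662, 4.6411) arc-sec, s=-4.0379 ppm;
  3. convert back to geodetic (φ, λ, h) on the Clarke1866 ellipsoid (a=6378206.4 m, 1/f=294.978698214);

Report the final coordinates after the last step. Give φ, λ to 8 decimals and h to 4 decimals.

start: φ=-73.154516°, λ=-134.785889°, h=1905.792 m
→ ECEF (a=6378206.400, f=1/294.978698214): X=-1306532.9091, Y=-1316334.4577, Z=-6083905.0702
→ Helmert 7p (PV): X=-1306333.6164, Y=-1316747.5002, Z=-6084133.3960
→ geod (Bowring, a=6378206.400): φ=-73.15379864°, λ=-134.77253145°, h=2168.6042 m

φ=-73.15379864°, λ=-134.77253145°, h=2168.6042 m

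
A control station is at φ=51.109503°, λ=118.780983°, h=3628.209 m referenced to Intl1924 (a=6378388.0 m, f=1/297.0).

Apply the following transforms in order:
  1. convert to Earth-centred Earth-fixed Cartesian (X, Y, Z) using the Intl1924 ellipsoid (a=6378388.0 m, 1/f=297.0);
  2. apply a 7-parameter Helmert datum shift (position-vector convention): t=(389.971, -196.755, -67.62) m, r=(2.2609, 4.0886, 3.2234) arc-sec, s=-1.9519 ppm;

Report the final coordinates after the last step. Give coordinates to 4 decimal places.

X=-1932649.0683 m, Y=3518748.2243 m, Z=4944121.8953 m

start: φ=51.109503°, λ=118.780983°, h=3628.209 m
→ ECEF (a=6378388.000, f=1/297.0): X=-1933085.8216, Y=3519036.2505, Z=4944122.2753
→ Helmert 7p (PV): X=-1932649.0683, Y=3518748.2243, Z=4944121.8953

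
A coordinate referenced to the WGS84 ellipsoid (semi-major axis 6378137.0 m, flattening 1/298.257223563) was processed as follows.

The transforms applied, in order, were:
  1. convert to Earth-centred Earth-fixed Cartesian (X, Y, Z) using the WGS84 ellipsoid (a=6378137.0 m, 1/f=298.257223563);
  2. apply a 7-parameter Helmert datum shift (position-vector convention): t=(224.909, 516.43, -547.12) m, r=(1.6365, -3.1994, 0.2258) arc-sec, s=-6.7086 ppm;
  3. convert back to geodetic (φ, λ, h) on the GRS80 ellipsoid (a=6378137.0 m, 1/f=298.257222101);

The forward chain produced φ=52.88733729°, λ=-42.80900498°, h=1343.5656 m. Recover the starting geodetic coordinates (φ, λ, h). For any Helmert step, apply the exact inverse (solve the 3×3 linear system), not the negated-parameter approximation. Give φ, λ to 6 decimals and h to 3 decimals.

start: φ=52.887337°, λ=-42.809005°, h=1343.566 m
→ ECEF (a=6378137.000, f=1/298.257222101): X=2829948.0854, Y=-2621386.9442, Z=5064059.7189
→ Helmert⁻¹: X=2829817.8478, Y=-2621883.8789, Z=5064617.7238
→ geod (Bowring, a=6378137.000): φ=52.88862700°, λ=-42.81573400°, h=1934.6740 m

φ=52.888627°, λ=-42.815734°, h=1934.674 m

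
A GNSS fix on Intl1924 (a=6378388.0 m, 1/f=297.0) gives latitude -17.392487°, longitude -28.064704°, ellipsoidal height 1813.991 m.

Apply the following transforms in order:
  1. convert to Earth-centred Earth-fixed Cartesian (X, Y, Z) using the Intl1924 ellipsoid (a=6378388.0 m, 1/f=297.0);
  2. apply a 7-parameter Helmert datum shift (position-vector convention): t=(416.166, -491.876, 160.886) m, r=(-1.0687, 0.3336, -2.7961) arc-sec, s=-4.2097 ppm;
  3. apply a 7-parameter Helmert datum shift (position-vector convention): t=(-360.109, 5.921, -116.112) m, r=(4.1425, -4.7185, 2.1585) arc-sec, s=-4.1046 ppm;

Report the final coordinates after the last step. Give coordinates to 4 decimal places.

X=5374248.3132 m, Y=-2865755.8414 m, Z=-1894761.8242 m

start: φ=-17.392487°, λ=-28.064704°, h=1813.991 m
→ ECEF (a=6378388.000, f=1/297.0): X=5374205.5130, Y=-2865305.3373, Z=-1894893.8974
→ Helmert 7p (PV): X=5374557.1490, Y=-2865867.8208, Z=-1894718.8806
→ Helmert 7p (PV): X=5374248.3132, Y=-2865755.8414, Z=-1894761.8242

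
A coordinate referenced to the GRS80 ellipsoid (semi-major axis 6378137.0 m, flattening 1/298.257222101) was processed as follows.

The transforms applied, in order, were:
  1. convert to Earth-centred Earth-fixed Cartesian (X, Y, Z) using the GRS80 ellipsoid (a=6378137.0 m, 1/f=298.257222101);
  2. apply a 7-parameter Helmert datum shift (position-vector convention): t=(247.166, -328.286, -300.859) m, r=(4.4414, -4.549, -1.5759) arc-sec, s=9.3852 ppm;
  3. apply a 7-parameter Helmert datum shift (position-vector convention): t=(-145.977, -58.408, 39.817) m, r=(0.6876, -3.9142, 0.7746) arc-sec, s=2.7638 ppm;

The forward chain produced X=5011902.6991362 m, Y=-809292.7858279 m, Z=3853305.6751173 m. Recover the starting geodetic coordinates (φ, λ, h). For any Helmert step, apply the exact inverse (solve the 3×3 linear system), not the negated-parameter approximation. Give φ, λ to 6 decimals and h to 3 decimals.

start: X=5011902.6991, Y=-809292.7858, Z=3853305.6751 m
→ Helmert⁻¹: X=5012104.9047, Y=-809238.1187, Z=3853162.7936
→ Helmert⁻¹: X=5011901.8632, Y=-808780.9772, Z=3853334.3691
→ geod (Bowring, a=6378137.000): φ=37.38454200°, λ=-9.16691200°, h=3202.3180 m

φ=37.384542°, λ=-9.166912°, h=3202.318 m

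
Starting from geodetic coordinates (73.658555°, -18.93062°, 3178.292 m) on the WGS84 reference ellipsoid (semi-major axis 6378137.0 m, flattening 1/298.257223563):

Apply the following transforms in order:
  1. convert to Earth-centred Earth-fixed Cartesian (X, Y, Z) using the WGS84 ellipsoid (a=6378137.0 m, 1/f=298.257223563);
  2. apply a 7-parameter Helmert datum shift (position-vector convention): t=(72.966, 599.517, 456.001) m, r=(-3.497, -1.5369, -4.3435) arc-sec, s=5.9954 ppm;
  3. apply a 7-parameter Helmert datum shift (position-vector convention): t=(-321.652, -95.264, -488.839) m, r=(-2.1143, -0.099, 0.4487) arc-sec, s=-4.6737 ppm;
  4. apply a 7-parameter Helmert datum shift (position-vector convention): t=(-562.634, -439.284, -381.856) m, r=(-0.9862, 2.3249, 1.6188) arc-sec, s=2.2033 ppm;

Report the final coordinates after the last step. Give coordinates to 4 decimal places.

X=1702805.4202 m, Y=-584049.6329 m, Z=6100995.4720 m

start: φ=73.658555°, λ=-18.930620°, h=3178.292 m
→ ECEF (a=6378137.000, f=1/298.257223563): X=1703596.8091, Y=-584288.9017, Z=6101375.6692
→ Helmert 7p (PV): X=1703622.2226, Y=-583625.3192, Z=6101890.8502
→ Helmert 7p (PV): X=1703290.9493, Y=-583651.6029, Z=6101380.2929
→ Helmert 7p (PV): X=1702805.4202, Y=-584049.6329, Z=6100995.4720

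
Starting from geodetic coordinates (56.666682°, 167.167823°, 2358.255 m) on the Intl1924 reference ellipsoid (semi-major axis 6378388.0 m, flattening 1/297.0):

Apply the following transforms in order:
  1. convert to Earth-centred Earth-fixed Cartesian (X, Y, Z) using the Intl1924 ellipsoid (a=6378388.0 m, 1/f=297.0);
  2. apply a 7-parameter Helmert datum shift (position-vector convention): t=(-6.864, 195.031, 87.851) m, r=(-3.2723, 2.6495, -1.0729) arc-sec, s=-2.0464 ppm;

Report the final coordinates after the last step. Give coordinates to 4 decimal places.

start: φ=56.666682°, λ=167.167823°, h=2358.255 m
→ ECEF (a=6378388.000, f=1/297.0): X=-3426752.7518, Y=780563.1628, Z=5307674.7689
→ Helmert 7p (PV): X=-3426680.3655, Y=780858.6246, Z=5307783.3921

X=-3426680.3655 m, Y=780858.6246 m, Z=5307783.3921 m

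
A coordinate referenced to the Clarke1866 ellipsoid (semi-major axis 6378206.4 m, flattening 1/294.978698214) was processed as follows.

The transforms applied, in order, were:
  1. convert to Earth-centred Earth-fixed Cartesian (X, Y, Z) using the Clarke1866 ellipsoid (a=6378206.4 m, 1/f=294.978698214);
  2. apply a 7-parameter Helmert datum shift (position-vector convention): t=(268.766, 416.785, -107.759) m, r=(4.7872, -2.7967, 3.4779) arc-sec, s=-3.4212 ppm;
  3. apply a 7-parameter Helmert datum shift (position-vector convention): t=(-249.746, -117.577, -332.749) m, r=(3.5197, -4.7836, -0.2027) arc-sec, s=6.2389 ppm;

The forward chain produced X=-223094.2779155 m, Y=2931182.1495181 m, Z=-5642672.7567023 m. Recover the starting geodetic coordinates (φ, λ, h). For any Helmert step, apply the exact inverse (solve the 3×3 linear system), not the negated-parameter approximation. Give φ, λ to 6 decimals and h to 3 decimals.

φ=-62.643655°, λ=94.356699°, h=769.944 m

start: X=-223094.2779, Y=2931182.1495, Z=-5642672.7567 m
→ Helmert⁻¹: X=-222976.8770, Y=2931184.9384, Z=-5642349.6525
→ Helmert⁻¹: X=-223273.4951, Y=2930650.9922, Z=-5642326.1869
→ geod (Bowring, a=6378206.400): φ=-62.64365500°, λ=94.35669900°, h=769.9440 m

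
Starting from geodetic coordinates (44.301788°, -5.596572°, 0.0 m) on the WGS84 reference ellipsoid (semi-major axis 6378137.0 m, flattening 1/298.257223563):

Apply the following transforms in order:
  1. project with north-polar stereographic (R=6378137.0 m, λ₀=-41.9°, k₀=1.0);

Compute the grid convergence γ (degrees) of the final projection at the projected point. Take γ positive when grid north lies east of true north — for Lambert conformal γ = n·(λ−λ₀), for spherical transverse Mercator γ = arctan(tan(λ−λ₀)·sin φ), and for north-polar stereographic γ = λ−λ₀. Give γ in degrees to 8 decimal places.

start: φ=44.301788°, λ=-5.596572°, h=0.000 m
→ into stereo (λ₀=-41.9°): φ=44.30178800°, λ−λ₀=36.30342800°
convergence γ = 36.30342800°

36.30342800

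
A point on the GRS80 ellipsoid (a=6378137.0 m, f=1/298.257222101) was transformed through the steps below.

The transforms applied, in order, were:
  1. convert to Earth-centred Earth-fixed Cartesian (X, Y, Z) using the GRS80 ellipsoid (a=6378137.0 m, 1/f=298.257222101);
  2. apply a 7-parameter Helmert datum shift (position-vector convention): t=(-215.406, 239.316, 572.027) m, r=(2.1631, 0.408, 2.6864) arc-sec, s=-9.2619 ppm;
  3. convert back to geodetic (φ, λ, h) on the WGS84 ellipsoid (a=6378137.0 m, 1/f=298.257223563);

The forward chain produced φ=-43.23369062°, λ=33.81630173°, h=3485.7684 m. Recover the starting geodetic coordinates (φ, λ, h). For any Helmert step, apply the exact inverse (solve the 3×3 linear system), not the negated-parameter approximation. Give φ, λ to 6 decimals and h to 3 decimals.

φ=-43.237396°, λ=33.811109°, h=3970.071 m

start: φ=-43.233691°, λ=33.816302°, h=3485.768 m
→ ECEF (a=6378137.000, f=1/298.257223563): X=3868948.3052, Y=2591629.5561, Z=-4348840.5690
→ Helmert⁻¹: X=3869241.9002, Y=2591318.2355, Z=-4349472.4018
→ geod (Bowring, a=6378137.000): φ=-43.23739600°, λ=33.81110900°, h=3970.0710 m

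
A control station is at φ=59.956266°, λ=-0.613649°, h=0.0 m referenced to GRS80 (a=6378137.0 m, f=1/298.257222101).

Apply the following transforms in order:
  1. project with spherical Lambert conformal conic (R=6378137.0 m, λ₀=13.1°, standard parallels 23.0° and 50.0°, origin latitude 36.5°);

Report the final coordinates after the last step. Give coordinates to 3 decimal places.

start: φ=59.956266°, λ=-0.613649°, h=0.000 m
→ lcc (R=6378137.0, λ₀=13.1°): E=-814365.8183, N=2674636.6510

E=-814365.818 m, N=2674636.651 m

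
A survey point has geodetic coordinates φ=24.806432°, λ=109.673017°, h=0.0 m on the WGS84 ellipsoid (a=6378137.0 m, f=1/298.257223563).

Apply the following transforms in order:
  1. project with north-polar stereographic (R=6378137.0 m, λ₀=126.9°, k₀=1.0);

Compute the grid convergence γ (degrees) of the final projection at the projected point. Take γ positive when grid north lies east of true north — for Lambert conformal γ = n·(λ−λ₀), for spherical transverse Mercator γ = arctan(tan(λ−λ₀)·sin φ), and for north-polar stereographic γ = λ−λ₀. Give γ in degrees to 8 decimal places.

start: φ=24.806432°, λ=109.673017°, h=0.000 m
→ into stereo (λ₀=126.9°): φ=24.80643200°, λ−λ₀=-17.22698300°
convergence γ = -17.22698300°

-17.22698300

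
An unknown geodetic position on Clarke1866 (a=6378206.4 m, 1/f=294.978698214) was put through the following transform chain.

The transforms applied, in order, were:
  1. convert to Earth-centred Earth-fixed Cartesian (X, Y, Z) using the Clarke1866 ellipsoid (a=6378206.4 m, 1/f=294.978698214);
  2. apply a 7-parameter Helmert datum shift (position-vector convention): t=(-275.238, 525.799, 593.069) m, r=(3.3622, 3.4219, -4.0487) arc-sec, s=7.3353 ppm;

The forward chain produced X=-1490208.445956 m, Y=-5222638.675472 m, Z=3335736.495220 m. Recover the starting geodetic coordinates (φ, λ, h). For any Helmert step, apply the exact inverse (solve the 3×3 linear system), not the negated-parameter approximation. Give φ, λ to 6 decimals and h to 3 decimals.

start: X=-1490208.4460, Y=-5222638.6755, Z=3335736.4952 m
→ Helmert⁻¹: X=-1489875.0866, Y=-5223101.0407, Z=3335179.3840
→ geod (Bowring, a=6378206.400): φ=31.72579300°, λ=-105.92065200°, h=1426.8530 m

φ=31.725793°, λ=-105.920652°, h=1426.853 m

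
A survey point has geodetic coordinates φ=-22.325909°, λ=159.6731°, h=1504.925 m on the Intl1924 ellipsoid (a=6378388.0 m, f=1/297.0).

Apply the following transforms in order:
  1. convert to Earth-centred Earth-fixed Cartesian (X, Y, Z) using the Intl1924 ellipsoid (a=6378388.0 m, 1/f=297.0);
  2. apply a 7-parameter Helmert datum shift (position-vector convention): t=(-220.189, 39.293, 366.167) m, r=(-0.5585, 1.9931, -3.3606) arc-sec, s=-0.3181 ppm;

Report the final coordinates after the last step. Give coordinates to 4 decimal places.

start: φ=-22.325909°, λ=159.673100°, h=1504.925 m
→ ECEF (a=6378388.000, f=1/297.0): X=-5536810.0295, Y=2051083.9317, Z=-2408437.9151
→ Helmert 7p (PV): X=-5537018.3120, Y=2051206.2602, Z=-2408023.0345

X=-5537018.3120 m, Y=2051206.2602 m, Z=-2408023.0345 m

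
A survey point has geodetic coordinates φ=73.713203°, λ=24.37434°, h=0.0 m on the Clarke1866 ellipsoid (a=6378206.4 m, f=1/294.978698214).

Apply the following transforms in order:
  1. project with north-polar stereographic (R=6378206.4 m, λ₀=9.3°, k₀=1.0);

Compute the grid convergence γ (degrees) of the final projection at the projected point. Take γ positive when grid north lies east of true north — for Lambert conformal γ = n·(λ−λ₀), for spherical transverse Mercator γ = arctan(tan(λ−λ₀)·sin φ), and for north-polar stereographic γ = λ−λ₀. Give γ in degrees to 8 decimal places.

start: φ=73.713203°, λ=24.374340°, h=0.000 m
→ into stereo (λ₀=9.3°): φ=73.71320300°, λ−λ₀=15.07434000°
convergence γ = 15.07434000°

15.07434000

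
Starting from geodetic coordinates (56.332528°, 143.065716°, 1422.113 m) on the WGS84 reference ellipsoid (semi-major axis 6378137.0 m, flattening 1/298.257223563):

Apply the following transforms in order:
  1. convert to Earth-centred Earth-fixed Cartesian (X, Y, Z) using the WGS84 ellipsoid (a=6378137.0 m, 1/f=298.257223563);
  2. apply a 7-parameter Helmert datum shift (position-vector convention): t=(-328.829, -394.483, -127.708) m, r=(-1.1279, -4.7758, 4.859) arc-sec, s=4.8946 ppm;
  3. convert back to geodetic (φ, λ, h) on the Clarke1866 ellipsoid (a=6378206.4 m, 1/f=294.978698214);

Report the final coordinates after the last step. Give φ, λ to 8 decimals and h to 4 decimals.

φ=56.33242657°, λ=143.07617077°, h=1456.1073 m

start: φ=56.332528°, λ=143.065716°, h=1422.113 m
→ ECEF (a=6378137.000, f=1/298.257223563): X=-2833508.5510, Y=2130110.8718, Z=5286240.8997
→ Helmert 7p (PV): X=-2834023.8252, Y=2129688.9717, Z=5286061.8112
→ geod (Bowring, a=6378206.400): φ=56.33242657°, λ=143.07617077°, h=1456.1073 m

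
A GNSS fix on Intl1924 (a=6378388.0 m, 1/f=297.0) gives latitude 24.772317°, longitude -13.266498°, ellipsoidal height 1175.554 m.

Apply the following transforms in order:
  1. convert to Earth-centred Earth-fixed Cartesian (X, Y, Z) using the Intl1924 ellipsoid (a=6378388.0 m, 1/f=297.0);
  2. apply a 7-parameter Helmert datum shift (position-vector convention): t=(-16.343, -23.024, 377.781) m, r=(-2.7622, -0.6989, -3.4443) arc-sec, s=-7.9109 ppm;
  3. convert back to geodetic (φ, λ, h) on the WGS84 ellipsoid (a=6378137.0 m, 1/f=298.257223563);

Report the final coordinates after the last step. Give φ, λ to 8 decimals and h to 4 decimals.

φ=24.77519478°, λ=-13.26739147°, h=1508.8805 m

start: φ=24.772317°, λ=-13.266498°, h=1175.554 m
→ ECEF (a=6378388.000, f=1/297.0): X=5641262.3365, Y=-1330055.5044, Z=2656723.6661
→ Helmert 7p (PV): X=5641170.1544, Y=-1330126.6287, Z=2657117.3558
→ geod (Bowring, a=6378137.000): φ=24.77519478°, λ=-13.26739147°, h=1508.8805 m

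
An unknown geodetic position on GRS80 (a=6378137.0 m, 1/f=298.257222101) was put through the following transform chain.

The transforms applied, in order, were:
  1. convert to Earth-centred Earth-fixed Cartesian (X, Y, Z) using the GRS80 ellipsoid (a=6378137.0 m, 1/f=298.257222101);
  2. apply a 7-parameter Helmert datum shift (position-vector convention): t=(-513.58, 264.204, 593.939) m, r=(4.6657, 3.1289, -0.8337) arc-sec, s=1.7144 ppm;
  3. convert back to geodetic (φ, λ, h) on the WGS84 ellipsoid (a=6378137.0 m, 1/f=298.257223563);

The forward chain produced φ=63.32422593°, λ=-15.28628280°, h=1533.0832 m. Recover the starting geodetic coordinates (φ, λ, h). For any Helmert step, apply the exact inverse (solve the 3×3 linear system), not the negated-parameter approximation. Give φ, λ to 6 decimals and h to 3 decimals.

start: φ=63.324226°, λ=-15.286283°, h=1533.083 m
→ ECEF (a=6378137.000, f=1/298.257223563): X=2770178.3859, Y=-757122.2529, Z=5677663.8632
→ Helmert⁻¹: X=2770604.1584, Y=-757245.5438, Z=5677119.3485
→ geod (Bowring, a=6378137.000): φ=63.31848100°, λ=-15.28641600°, h=1245.5350 m

φ=63.318481°, λ=-15.286416°, h=1245.535 m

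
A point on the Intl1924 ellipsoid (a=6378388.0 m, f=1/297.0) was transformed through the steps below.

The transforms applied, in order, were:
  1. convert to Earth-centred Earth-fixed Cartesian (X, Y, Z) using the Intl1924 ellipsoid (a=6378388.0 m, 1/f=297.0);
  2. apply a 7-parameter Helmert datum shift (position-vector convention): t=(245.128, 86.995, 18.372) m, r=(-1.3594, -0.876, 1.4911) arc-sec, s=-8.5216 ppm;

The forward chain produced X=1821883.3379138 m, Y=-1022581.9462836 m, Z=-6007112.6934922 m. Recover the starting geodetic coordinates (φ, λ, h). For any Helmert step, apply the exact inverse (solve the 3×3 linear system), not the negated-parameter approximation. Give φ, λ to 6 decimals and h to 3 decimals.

start: X=1821883.3379, Y=-1022581.9463, Z=-6007112.6935 m
→ Helmert⁻¹: X=1821620.8281, Y=-1022651.2340, Z=-6007196.7325
→ geod (Bowring, a=6378388.000): φ=-70.94407100°, λ=-29.30969400°, h=854.6400 m

φ=-70.944071°, λ=-29.309694°, h=854.640 m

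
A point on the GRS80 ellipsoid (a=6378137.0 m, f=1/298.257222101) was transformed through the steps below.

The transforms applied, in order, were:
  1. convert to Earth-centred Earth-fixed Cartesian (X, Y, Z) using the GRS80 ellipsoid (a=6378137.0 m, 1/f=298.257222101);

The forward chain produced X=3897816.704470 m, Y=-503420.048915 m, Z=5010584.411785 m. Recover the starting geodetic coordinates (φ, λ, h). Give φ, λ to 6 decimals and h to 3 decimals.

start: X=3897816.7045, Y=-503420.0489, Z=5010584.4118 m
→ geod (Bowring, a=6378137.000): φ=52.07678800°, λ=-7.35926100°, h=3201.3470 m

φ=52.076788°, λ=-7.359261°, h=3201.347 m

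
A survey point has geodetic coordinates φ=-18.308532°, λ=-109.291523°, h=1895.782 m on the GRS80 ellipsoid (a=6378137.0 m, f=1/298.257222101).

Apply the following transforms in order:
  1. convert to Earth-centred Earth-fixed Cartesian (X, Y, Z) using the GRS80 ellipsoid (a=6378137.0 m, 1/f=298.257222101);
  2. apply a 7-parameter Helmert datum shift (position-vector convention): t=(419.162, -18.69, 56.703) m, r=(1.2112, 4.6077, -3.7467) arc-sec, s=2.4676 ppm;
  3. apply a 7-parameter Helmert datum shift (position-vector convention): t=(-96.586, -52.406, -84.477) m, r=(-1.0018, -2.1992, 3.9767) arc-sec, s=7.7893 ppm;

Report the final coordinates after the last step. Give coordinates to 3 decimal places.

X=-2001478.034 m, Y=-5718980.655 m, Z=-1991459.679 m

start: φ=-18.308532°, λ=-109.291523°, h=1895.782 m
→ ECEF (a=6378137.000, f=1/298.257222101): X=-2001763.2033, Y=-5718850.6958, Z=-1991429.0507
→ Helmert 7p (PV): X=-2001497.3474, Y=-5718835.4427, Z=-1991366.1262
→ Helmert 7p (PV): X=-2001478.0339, Y=-5718980.6546, Z=-1991459.6789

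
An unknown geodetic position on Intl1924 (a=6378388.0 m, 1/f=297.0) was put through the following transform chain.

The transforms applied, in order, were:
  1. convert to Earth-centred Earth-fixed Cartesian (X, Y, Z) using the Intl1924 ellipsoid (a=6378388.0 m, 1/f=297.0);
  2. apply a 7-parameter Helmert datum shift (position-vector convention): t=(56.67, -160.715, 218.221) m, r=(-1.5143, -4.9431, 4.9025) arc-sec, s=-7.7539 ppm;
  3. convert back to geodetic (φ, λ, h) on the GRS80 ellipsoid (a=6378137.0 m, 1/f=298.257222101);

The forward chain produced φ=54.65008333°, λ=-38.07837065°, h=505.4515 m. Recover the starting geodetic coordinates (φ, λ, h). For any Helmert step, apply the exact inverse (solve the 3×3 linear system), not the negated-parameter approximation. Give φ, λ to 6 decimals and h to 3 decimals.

φ=54.649439°, λ=-38.077592°, h=102.894 m

start: φ=54.650083°, λ=-38.078371°, h=505.452 m
→ ECEF (a=6378137.000, f=1/298.257222101): X=2911518.2399, Y=-2281147.5831, Z=5179356.0660
→ Helmert⁻¹: X=2911554.0438, Y=-2281111.7790, Z=5179091.4821
→ geod (Bowring, a=6378388.000): φ=54.64943900°, λ=-38.07759200°, h=102.8940 m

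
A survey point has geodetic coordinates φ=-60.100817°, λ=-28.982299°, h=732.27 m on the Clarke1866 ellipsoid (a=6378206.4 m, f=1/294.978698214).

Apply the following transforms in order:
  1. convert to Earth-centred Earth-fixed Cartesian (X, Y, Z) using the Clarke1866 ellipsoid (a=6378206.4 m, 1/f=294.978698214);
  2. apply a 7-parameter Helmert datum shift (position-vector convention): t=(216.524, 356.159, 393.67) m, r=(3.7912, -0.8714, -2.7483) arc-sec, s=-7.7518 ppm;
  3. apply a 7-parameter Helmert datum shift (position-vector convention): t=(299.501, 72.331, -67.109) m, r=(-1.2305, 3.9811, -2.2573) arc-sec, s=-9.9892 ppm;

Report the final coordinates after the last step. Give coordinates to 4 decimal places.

start: φ=-60.100817°, λ=-28.982299°, h=732.270 m
→ ECEF (a=6378206.400, f=1/294.978698214): X=2788643.6329, Y=-1544644.3631, Z=-5506522.1723
→ Helmert 7p (PV): X=2788841.2221, Y=-1544212.1758, Z=-5506102.4266
→ Helmert 7p (PV): X=2788989.6938, Y=-1544187.7864, Z=-5506159.1486

X=2788989.6938 m, Y=-1544187.7864 m, Z=-5506159.1486 m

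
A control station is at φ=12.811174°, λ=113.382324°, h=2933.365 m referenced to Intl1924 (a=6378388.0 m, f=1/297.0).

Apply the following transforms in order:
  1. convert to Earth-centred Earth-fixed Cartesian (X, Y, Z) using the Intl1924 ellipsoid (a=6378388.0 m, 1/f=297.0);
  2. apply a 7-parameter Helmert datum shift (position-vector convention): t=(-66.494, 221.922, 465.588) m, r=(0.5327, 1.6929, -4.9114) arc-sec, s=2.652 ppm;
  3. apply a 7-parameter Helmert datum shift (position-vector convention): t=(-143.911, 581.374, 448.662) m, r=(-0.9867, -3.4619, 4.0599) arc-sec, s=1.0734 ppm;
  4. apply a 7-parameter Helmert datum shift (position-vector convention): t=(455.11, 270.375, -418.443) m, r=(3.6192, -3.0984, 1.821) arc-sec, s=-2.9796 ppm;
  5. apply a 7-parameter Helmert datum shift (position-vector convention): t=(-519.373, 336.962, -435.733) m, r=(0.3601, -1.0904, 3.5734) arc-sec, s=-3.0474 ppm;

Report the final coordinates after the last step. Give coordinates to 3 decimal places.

start: φ=12.811174°, λ=113.382324°, h=2933.365 m
→ ECEF (a=6378388.000, f=1/297.0): X=-2469885.2286, Y=5712402.4126, Z=1405709.8370
→ Helmert 7p (PV): X=-2469810.7163, Y=5712694.6644, Z=1406214.1772
→ Helmert 7p (PV): X=-2470093.3228, Y=5713240.2841, Z=1406595.5683
→ Helmert 7p (PV): X=-2469702.4209, Y=5713447.1483, Z=1406236.0763
→ Helmert 7p (PV): X=-2470320.6830, Y=5713721.4583, Z=1405792.9767

X=-2470320.683 m, Y=5713721.458 m, Z=1405792.977 m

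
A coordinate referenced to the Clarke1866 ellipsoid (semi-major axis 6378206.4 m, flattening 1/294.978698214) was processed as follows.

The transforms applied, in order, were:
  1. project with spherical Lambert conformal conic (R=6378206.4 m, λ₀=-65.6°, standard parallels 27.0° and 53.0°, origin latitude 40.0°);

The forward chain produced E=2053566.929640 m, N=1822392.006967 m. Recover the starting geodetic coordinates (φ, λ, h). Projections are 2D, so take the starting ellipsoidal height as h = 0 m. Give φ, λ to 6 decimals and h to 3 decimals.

φ=53.279076°, λ=-34.123823°, h=0.000 m

start: E=2053566.9296, N=1822392.0070 m
→ lcc⁻¹: φ=53.27907600°, λ=-34.12382300°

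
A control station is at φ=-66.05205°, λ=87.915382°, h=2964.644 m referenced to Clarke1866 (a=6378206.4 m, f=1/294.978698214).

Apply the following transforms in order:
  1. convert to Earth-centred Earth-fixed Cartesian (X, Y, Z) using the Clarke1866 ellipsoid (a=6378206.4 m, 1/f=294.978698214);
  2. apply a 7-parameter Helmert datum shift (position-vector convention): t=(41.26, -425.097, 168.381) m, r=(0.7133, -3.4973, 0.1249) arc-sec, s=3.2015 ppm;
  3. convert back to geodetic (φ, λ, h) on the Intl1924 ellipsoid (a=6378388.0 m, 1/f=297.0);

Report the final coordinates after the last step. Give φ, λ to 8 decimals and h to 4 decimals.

start: φ=-66.052050°, λ=87.915382°, h=2964.644 m
→ ECEF (a=6378206.400, f=1/294.978698214): X=94485.4730, Y=2595789.6586, Z=-5808825.3793
→ Helmert 7p (PV): X=94623.9548, Y=2595393.0173, Z=-5808665.0165
→ geod (Bowring, a=6378388.000): φ=-66.05369567°, λ=87.91201063°, h=2355.3099 m

φ=-66.05369567°, λ=87.91201063°, h=2355.3099 m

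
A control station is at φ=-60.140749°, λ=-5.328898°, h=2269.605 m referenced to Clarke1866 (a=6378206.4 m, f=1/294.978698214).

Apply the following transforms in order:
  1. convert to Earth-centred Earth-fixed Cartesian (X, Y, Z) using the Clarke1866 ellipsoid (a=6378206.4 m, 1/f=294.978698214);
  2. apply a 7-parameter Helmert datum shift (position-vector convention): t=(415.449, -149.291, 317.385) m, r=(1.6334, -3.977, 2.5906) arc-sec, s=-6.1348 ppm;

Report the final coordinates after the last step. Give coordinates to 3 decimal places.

X=3171509.851 m, Y=-295842.338 m, Z=-5509662.113 m

start: φ=-60.140749°, λ=-5.328898°, h=2269.605 m
→ ECEF (a=6378206.400, f=1/294.978698214): X=3171003.9015, Y=-295778.3213, Z=-5510072.0984
→ Helmert 7p (PV): X=3171509.8512, Y=-295842.3378, Z=-5509662.1125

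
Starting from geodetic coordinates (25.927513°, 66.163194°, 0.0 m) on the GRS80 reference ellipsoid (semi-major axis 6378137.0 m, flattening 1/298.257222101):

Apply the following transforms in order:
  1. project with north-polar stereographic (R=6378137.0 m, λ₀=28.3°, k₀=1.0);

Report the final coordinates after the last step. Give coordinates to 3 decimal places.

start: φ=25.927513°, λ=66.163194°, h=0.000 m
→ stereo (R=6378137.0, λ₀=28.3°): E=4899317.9885, N=-6301798.4506

E=4899317.989 m, N=-6301798.451 m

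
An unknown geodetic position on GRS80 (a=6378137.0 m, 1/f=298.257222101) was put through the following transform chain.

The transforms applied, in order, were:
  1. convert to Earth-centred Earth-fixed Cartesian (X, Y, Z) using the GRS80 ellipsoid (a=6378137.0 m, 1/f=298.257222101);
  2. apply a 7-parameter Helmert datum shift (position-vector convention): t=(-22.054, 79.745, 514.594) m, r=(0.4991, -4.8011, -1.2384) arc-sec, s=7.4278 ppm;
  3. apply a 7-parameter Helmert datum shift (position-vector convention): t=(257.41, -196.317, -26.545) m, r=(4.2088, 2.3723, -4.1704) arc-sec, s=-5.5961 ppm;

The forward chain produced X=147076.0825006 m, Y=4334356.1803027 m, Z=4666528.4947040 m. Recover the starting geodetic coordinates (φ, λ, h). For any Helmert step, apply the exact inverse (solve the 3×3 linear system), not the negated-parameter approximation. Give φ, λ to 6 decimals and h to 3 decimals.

start: X=147076.0825, Y=4334356.1803, Z=4666528.4947 m
→ Helmert⁻¹: X=146678.1823, Y=4334674.9387, Z=4666494.3930
→ Helmert⁻¹: X=146781.7282, Y=4334575.1689, Z=4665931.2363
→ geod (Bowring, a=6378137.000): φ=47.28378800°, λ=88.06053400°, h=3684.1260 m

φ=47.283788°, λ=88.060534°, h=3684.126 m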